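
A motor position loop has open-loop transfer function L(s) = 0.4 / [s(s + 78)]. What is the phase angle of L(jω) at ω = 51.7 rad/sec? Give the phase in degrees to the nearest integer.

∠(j51.7 + 78) = arctan(51.7/78) = 33.54°
∠(j51.7) = 90.00°
∠L(j51.7) = − (33.54° + 90.00°) = -123.54°

-124°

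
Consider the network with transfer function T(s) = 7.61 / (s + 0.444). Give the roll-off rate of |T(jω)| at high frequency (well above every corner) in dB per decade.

With 0 zeros and 1 pole, the high-frequency asymptotic slope is 20 × (0 − 1) = -20 dB/decade.

-20 dB/decade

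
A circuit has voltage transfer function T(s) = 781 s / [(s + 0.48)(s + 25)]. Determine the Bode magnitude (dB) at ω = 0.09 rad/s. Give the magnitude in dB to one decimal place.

15.2 dB

|j0.09| = 0.09
|j0.09 + 0.48| = √(0.09² + 0.48²) = 0.4884
|j0.09 + 25| = √(0.09² + 25²) = 25
|T(j0.09)| = 781 × 0.09 / (0.4884 × 25) = 5.7571
20 log₁₀(5.7571) = 15.20 dB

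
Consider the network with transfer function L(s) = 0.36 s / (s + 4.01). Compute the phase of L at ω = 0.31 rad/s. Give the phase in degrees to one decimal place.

∠(j0.31) = 90.00°
∠(j0.31 + 4.01) = arctan(0.31/4.01) = 4.42°
∠L(j0.31) = 90.00° − 4.42° = 85.58°

85.6°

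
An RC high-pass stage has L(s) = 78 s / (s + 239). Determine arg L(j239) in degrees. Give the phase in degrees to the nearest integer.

∠(j239) = 90.00°
∠(j239 + 239) = arctan(239/239) = 45.00°
∠L(j239) = 90.00° − 45.00° = 45.00°

45 deg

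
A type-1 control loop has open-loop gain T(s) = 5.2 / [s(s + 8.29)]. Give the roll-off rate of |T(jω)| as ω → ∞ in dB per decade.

-40 dB/decade

With 0 zeros and 2 poles, the high-frequency asymptotic slope is 20 × (0 − 2) = -40 dB/decade.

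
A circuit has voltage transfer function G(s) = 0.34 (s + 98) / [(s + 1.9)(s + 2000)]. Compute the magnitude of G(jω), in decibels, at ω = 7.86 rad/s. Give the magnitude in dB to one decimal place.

-53.7 dB

|j7.86 + 98| = √(7.86² + 98²) = 98.31
|j7.86 + 1.9| = √(7.86² + 1.9²) = 8.086
|j7.86 + 2000| = √(7.86² + 2000²) = 2000
|G(j7.86)| = 0.34 × 98.31 / (8.086 × 2000) = 0.0020669
20 log₁₀(0.0020669) = -53.69 dB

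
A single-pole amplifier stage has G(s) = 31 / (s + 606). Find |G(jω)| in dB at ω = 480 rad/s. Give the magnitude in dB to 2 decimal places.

|j480 + 606| = √(480² + 606²) = 773.1
|G(j480)| = 31 / 773.1 = 0.0401
20 log₁₀(0.0401) = -27.937 dB

-27.94 dB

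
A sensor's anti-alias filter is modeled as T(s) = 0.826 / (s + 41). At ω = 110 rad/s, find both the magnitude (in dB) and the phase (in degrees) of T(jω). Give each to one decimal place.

|T| = -43.1 dB, ∠T = -69.6°

|j110 + 41| = √(110² + 41²) = 117.4
|T(j110)| = 0.826 / 117.4 = 0.0070362
20 log₁₀(0.0070362) = -43.05 dB
∠(j110 + 41) = arctan(110/41) = 69.56°
∠T(j110) = −69.56° = -69.56°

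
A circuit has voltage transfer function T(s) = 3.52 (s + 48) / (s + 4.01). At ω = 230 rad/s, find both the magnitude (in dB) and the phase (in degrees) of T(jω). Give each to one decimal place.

|T| = 11.1 dB, ∠T = -10.8 deg

|j230 + 48| = √(230² + 48²) = 235
|j230 + 4.01| = √(230² + 4.01²) = 230
|T(j230)| = 3.52 × 235 / 230 = 3.5953
20 log₁₀(3.5953) = 11.11 dB
∠(j230 + 48) = arctan(230/48) = 78.21°
∠(j230 + 4.01) = arctan(230/4.01) = 89.00°
∠T(j230) = 78.21° − 89.00° = -10.79°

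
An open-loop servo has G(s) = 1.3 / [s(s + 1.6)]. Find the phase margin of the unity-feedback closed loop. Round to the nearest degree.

Gain crossover: |G(jω)| = 1 at ω ≈ 0.738 rad/sec.
∠G(j0.738) = −90° − arctan(0.738/1.6) ≈ -114.76°
PM = 180° + (-114.76°) = 65.24°

65°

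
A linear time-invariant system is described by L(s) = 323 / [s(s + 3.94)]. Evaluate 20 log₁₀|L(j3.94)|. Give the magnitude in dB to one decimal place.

23.4 dB

|j3.94 + 3.94| = √(3.94² + 3.94²) = 5.572
|j3.94| = 3.94
|L(j3.94)| = 323 / (5.572 × 3.94) = 14.713
20 log₁₀(14.713) = 23.35 dB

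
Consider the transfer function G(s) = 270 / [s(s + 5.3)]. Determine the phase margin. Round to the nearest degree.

Gain crossover: |G(jω)| = 1 at ω ≈ 16 rad/sec.
∠G(j16) = −90° − arctan(16/5.3) ≈ -161.68°
PM = 180° + (-161.68°) = 18.32°

18°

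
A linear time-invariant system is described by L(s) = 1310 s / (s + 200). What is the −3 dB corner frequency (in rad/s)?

For a single-pole high-pass, the −3 dB point is at the pole: ω = 200 rad/s.

200 rad/s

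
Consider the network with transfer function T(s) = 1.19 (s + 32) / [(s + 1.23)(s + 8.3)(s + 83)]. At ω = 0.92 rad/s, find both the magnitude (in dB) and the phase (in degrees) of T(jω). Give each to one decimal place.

|j0.92 + 32| = √(0.92² + 32²) = 32.01
|j0.92 + 1.23| = √(0.92² + 1.23²) = 1.536
|j0.92 + 8.3| = √(0.92² + 8.3²) = 8.351
|j0.92 + 83| = √(0.92² + 83²) = 83.01
|T(j0.92)| = 1.19 × 32.01 / (1.536 × 8.351 × 83.01) = 0.035781
20 log₁₀(0.035781) = -28.93 dB
∠(j0.92 + 32) = arctan(0.92/32) = 1.65°
∠(j0.92 + 1.23) = arctan(0.92/1.23) = 36.80°
∠(j0.92 + 8.3) = arctan(0.92/8.3) = 6.33°
∠(j0.92 + 83) = arctan(0.92/83) = 0.64°
∠T(j0.92) = 1.65° − (36.80° + 6.33° + 0.64°) = -42.11°

|T| = -28.9 dB, ∠T = -42.1°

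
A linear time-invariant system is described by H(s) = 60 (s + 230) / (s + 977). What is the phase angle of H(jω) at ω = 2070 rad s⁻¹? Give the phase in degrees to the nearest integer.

∠(j2070 + 230) = arctan(2070/230) = 83.66°
∠(j2070 + 977) = arctan(2070/977) = 64.73°
∠H(j2070) = 83.66° − 64.73° = 18.93°

19°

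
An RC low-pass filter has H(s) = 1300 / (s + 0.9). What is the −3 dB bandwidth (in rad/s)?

For a single-pole low-pass, the −3 dB point is at the pole: ω = 0.9 rad/s.

0.9 rad/s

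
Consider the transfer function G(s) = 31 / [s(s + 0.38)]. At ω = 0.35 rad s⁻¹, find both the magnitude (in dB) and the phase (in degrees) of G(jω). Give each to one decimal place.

|G| = 44.7 dB, ∠G = -132.6°

|j0.35 + 0.38| = √(0.35² + 0.38²) = 0.5166
|j0.35| = 0.35
|G(j0.35)| = 31 / (0.5166 × 0.35) = 171.44
20 log₁₀(171.44) = 44.68 dB
∠(j0.35 + 0.38) = arctan(0.35/0.38) = 42.65°
∠(j0.35) = 90.00°
∠G(j0.35) = − (42.65° + 90.00°) = -132.65°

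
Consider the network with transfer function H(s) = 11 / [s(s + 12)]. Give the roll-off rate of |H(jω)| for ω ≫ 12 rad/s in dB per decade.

-40 dB/decade

With 0 zeros and 2 poles, the high-frequency asymptotic slope is 20 × (0 − 2) = -40 dB/decade.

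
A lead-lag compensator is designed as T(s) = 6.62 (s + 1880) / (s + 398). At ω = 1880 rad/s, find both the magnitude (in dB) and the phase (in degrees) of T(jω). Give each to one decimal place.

|T| = 19.2 dB, ∠T = -33.0°

|j1880 + 1880| = √(1880² + 1880²) = 2659
|j1880 + 398| = √(1880² + 398²) = 1922
|T(j1880)| = 6.62 × 2659 / 1922 = 9.1591
20 log₁₀(9.1591) = 19.24 dB
∠(j1880 + 1880) = arctan(1880/1880) = 45.00°
∠(j1880 + 398) = arctan(1880/398) = 78.05°
∠T(j1880) = 45.00° − 78.05° = -33.05°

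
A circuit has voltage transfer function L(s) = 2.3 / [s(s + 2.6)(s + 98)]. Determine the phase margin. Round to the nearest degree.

Gain crossover: |L(jω)| = 1 at ω ≈ 0.00903 rad/s.
∠L(j0.00903) = −90° − arctan(0.00903/2.6) − arctan(0.00903/98) ≈ -90.20°
PM = 180° + (-90.20°) = 89.80°

90°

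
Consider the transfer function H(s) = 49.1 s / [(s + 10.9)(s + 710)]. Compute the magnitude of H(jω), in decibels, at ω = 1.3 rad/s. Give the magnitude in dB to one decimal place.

-41.7 dB

|j1.3| = 1.3
|j1.3 + 10.9| = √(1.3² + 10.9²) = 10.98
|j1.3 + 710| = √(1.3² + 710²) = 710
|H(j1.3)| = 49.1 × 1.3 / (10.98 × 710) = 0.0081898
20 log₁₀(0.0081898) = -41.73 dB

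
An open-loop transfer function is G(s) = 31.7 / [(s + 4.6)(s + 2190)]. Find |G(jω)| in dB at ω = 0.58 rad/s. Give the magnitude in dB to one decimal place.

|j0.58 + 4.6| = √(0.58² + 4.6²) = 4.636
|j0.58 + 2190| = √(0.58² + 2190²) = 2190
|G(j0.58)| = 31.7 / (4.636 × 2190) = 0.003122
20 log₁₀(0.003122) = -50.11 dB

-50.1 dB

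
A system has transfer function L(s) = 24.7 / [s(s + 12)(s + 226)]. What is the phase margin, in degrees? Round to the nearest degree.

90°

Gain crossover: |L(jω)| = 1 at ω ≈ 0.00911 rad/s.
∠L(j0.00911) = −90° − arctan(0.00911/12) − arctan(0.00911/226) ≈ -90.05°
PM = 180° + (-90.05°) = 89.95°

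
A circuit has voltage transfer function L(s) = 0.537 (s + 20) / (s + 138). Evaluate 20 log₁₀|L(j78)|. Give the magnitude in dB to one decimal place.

|j78 + 20| = √(78² + 20²) = 80.52
|j78 + 138| = √(78² + 138²) = 158.5
|L(j78)| = 0.537 × 80.52 / 158.5 = 0.27278
20 log₁₀(0.27278) = -11.28 dB

-11.3 dB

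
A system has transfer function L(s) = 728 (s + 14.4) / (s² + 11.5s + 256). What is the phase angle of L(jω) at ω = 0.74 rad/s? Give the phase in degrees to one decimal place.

1.0°

∠(j0.74 + 14.4) = arctan(0.74/14.4) = 2.94°
∠[(j0.74)² + 11.5(j0.74) + 256] = ∠[255.45 + j8.51] = 1.91°
∠L(j0.74) = 2.94° − 1.91° = 1.03°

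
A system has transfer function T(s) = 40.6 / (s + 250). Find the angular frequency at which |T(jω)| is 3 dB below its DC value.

250 rad/s

For a single-pole low-pass, the −3 dB point is at the pole: ω = 250 rad/s.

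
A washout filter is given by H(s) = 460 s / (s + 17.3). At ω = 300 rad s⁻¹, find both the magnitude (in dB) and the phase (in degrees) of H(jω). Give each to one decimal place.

|j300| = 300
|j300 + 17.3| = √(300² + 17.3²) = 300.5
|H(j300)| = 460 × 300 / 300.5 = 459.24
20 log₁₀(459.24) = 53.24 dB
∠(j300) = 90.00°
∠(j300 + 17.3) = arctan(300/17.3) = 86.70°
∠H(j300) = 90.00° − 86.70° = 3.30°

|H| = 53.2 dB, ∠H = 3.3°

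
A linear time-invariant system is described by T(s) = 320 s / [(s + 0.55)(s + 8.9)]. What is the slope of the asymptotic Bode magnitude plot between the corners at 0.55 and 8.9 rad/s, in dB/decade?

0 dB/decade

In this band the factors already past their corner are: 1 differentiator zero, pole at 0.55; net slope = 0 dB/decade.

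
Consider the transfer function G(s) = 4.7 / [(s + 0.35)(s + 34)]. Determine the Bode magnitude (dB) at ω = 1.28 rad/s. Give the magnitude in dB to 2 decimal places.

|j1.28 + 0.35| = √(1.28² + 0.35²) = 1.327
|j1.28 + 34| = √(1.28² + 34²) = 34.02
|G(j1.28)| = 4.7 / (1.327 × 34.02) = 0.1041
20 log₁₀(0.1041) = -19.651 dB

-19.65 dB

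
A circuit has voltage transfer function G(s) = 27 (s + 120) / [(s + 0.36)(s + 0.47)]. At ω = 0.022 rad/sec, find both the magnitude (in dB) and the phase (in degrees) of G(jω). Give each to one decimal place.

|j0.022 + 120| = √(0.022² + 120²) = 120
|j0.022 + 0.36| = √(0.022² + 0.36²) = 0.3607
|j0.022 + 0.47| = √(0.022² + 0.47²) = 0.4705
|G(j0.022)| = 27 × 120 / (0.3607 × 0.4705) = 19092
20 log₁₀(19092) = 85.62 dB
∠(j0.022 + 120) = arctan(0.022/120) = 0.01°
∠(j0.022 + 0.36) = arctan(0.022/0.36) = 3.50°
∠(j0.022 + 0.47) = arctan(0.022/0.47) = 2.68°
∠G(j0.022) = 0.01° − (3.50° + 2.68°) = -6.17°

|G| = 85.6 dB, ∠G = -6.2°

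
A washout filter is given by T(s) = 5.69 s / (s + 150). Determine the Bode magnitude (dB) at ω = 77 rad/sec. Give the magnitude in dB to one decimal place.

|j77| = 77
|j77 + 150| = √(77² + 150²) = 168.6
|T(j77)| = 5.69 × 77 / 168.6 = 2.5985
20 log₁₀(2.5985) = 8.29 dB

8.3 dB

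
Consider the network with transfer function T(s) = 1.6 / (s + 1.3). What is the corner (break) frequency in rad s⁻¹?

The single real pole at s = −1.3 gives a corner at ω = 1.3 rad s⁻¹.

1.3 rad s⁻¹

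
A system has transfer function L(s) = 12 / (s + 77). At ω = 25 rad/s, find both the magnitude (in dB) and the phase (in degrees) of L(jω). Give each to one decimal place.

|j25 + 77| = √(25² + 77²) = 80.96
|L(j25)| = 12 / 80.96 = 0.14823
20 log₁₀(0.14823) = -16.58 dB
∠(j25 + 77) = arctan(25/77) = 17.99°
∠L(j25) = −17.99° = -17.99°

|L| = -16.6 dB, ∠L = -18.0°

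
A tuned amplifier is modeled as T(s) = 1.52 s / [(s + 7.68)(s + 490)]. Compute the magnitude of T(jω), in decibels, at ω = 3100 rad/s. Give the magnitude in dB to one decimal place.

|j3100| = 3100
|j3100 + 7.68| = √(3100² + 7.68²) = 3100
|j3100 + 490| = √(3100² + 490²) = 3138
|T(j3100)| = 1.52 × 3100 / (3100 × 3138) = 0.00048431
20 log₁₀(0.00048431) = -66.30 dB

-66.3 dB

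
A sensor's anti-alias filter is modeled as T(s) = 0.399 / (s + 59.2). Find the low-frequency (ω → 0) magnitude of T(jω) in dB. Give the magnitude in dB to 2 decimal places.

-43.43 dB

T(0) = 0.399 / 59.2 = 0.0067399
20 log₁₀(0.0067399) = -43.427 dB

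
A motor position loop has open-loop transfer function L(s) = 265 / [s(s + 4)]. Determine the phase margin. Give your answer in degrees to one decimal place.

Gain crossover: |L(jω)| = 1 at ω ≈ 16 rad/s.
∠L(j16) = −90° − arctan(16/4) ≈ -165.99°
PM = 180° + (-165.99°) = 14.01°

14.0°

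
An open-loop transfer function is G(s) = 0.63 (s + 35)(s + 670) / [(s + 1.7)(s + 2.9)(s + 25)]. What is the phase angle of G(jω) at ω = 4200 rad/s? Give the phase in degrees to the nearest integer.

-99°

∠(j4200 + 35) = arctan(4200/35) = 89.52°
∠(j4200 + 670) = arctan(4200/670) = 80.94°
∠(j4200 + 1.7) = arctan(4200/1.7) = 89.98°
∠(j4200 + 2.9) = arctan(4200/2.9) = 89.96°
∠(j4200 + 25) = arctan(4200/25) = 89.66°
∠G(j4200) = 89.52° + 80.94° − (89.98° + 89.96° + 89.66°) = -99.14°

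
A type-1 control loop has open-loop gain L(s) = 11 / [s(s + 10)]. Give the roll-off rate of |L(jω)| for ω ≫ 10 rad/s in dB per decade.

-40 dB/decade

With 0 zeros and 2 poles, the high-frequency asymptotic slope is 20 × (0 − 2) = -40 dB/decade.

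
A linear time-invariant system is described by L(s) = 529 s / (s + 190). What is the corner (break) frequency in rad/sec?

The single real pole at s = −190 gives a corner at ω = 190 rad/sec.

190 rad/sec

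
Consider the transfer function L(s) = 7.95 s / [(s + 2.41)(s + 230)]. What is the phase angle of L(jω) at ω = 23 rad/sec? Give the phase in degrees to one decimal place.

∠(j23) = 90.00°
∠(j23 + 2.41) = arctan(23/2.41) = 84.02°
∠(j23 + 230) = arctan(23/230) = 5.71°
∠L(j23) = 90.00° − (84.02° + 5.71°) = 0.27°

0.3°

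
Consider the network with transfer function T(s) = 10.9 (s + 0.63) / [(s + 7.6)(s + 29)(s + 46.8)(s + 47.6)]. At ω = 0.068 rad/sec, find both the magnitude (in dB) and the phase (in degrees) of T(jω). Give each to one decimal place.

|j0.068 + 0.63| = √(0.068² + 0.63²) = 0.6337
|j0.068 + 7.6| = √(0.068² + 7.6²) = 7.6
|j0.068 + 29| = √(0.068² + 29²) = 29
|j0.068 + 46.8| = √(0.068² + 46.8²) = 46.8
|j0.068 + 47.6| = √(0.068² + 47.6²) = 47.6
|T(j0.068)| = 10.9 × 0.6337 / (7.6 × 29 × 46.8 × 47.6) = 1.4067e-05
20 log₁₀(1.4067e-05) = -97.04 dB
∠(j0.068 + 0.63) = arctan(0.068/0.63) = 6.16°
∠(j0.068 + 7.6) = arctan(0.068/7.6) = 0.51°
∠(j0.068 + 29) = arctan(0.068/29) = 0.13°
∠(j0.068 + 46.8) = arctan(0.068/46.8) = 0.08°
∠(j0.068 + 47.6) = arctan(0.068/47.6) = 0.08°
∠T(j0.068) = 6.16° − (0.51° + 0.13° + 0.08° + 0.08°) = 5.35°

|T| = -97.0 dB, ∠T = 5.3 deg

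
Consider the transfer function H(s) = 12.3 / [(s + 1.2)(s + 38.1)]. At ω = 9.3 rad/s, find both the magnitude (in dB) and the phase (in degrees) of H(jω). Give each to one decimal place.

|H| = -29.5 dB, ∠H = -96.4°

|j9.3 + 1.2| = √(9.3² + 1.2²) = 9.377
|j9.3 + 38.1| = √(9.3² + 38.1²) = 39.22
|H(j9.3)| = 12.3 / (9.377 × 39.22) = 0.033446
20 log₁₀(0.033446) = -29.51 dB
∠(j9.3 + 1.2) = arctan(9.3/1.2) = 82.65°
∠(j9.3 + 38.1) = arctan(9.3/38.1) = 13.72°
∠H(j9.3) = − (82.65° + 13.72°) = -96.36°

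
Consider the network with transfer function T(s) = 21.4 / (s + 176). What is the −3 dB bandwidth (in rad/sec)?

For a single-pole low-pass, the −3 dB point is at the pole: ω = 176 rad/sec.

176 rad/sec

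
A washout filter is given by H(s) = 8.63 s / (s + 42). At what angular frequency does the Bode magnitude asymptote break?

42 rad/s

The single real pole at s = −42 gives a corner at ω = 42 rad/s.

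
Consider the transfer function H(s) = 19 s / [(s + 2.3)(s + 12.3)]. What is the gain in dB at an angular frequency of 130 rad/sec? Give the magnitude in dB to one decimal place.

|j130| = 130
|j130 + 2.3| = √(130² + 2.3²) = 130
|j130 + 12.3| = √(130² + 12.3²) = 130.6
|H(j130)| = 19 × 130 / (130 × 130.6) = 0.14548
20 log₁₀(0.14548) = -16.74 dB

-16.7 dB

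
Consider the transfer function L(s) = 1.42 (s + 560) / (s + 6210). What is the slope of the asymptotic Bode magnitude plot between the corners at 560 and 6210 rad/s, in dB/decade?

20 dB/decade

In this band the factors already past their corner are: zero at 560; net slope = 20 dB/decade.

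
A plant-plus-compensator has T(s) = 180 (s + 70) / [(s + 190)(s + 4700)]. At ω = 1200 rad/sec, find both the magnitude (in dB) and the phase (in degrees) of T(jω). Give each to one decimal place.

|T| = -28.7 dB, ∠T = -8.7°

|j1200 + 70| = √(1200² + 70²) = 1202
|j1200 + 190| = √(1200² + 190²) = 1215
|j1200 + 4700| = √(1200² + 4700²) = 4851
|T(j1200)| = 180 × 1202 / (1215 × 4851) = 0.036713
20 log₁₀(0.036713) = -28.70 dB
∠(j1200 + 70) = arctan(1200/70) = 86.66°
∠(j1200 + 190) = arctan(1200/190) = 81.00°
∠(j1200 + 4700) = arctan(1200/4700) = 14.32°
∠T(j1200) = 86.66° − (81.00° + 14.32°) = -8.66°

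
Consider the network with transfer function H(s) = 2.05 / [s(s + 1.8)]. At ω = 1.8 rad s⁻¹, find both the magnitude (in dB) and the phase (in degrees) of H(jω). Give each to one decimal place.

|H| = -7.0 dB, ∠H = -135.0°

|j1.8 + 1.8| = √(1.8² + 1.8²) = 2.546
|j1.8| = 1.8
|H(j1.8)| = 2.05 / (2.546 × 1.8) = 0.4474
20 log₁₀(0.4474) = -6.99 dB
∠(j1.8 + 1.8) = arctan(1.8/1.8) = 45.00°
∠(j1.8) = 90.00°
∠H(j1.8) = − (45.00° + 90.00°) = -135.00°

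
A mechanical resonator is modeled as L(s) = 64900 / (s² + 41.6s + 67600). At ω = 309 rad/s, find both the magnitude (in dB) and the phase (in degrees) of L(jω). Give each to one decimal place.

|(j309)² + 41.6(j309) + 67600| = |-27881 + j12854| = 3.07e+04
|L(j309)| = 64900 / 3.07e+04 = 2.1139
20 log₁₀(2.1139) = 6.50 dB
∠[(j309)² + 41.6(j309) + 67600] = ∠[-27881 + j12854] = 155.25°
∠L(j309) = −155.25° = -155.25°

|L| = 6.5 dB, ∠L = -155.2°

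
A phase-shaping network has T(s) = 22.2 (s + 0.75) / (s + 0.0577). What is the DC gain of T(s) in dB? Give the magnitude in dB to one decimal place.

49.2 dB

T(0) = 22.2 × 0.75 / 0.0577 = 288.56
20 log₁₀(288.56) = 49.20 dB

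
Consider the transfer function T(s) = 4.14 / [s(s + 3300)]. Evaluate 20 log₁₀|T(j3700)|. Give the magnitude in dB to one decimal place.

-132.9 dB

|j3700 + 3300| = √(3700² + 3300²) = 4958
|j3700| = 3700
|T(j3700)| = 4.14 / (4958 × 3700) = 2.2569e-07
20 log₁₀(2.2569e-07) = -132.93 dB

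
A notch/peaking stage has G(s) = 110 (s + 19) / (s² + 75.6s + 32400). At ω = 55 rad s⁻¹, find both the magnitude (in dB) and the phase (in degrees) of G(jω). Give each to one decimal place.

|j55 + 19| = √(55² + 19²) = 58.19
|(j55)² + 75.6(j55) + 32400| = |29375 + j4158| = 2.967e+04
|G(j55)| = 110 × 58.19 / 2.967e+04 = 0.21575
20 log₁₀(0.21575) = -13.32 dB
∠(j55 + 19) = arctan(55/19) = 70.94°
∠[(j55)² + 75.6(j55) + 32400] = ∠[29375 + j4158] = 8.06°
∠G(j55) = 70.94° − 8.06° = 62.89°

|G| = -13.3 dB, ∠G = 62.9°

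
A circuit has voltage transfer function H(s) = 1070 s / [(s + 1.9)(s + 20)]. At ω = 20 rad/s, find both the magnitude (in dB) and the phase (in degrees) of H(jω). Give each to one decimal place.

|j20| = 20
|j20 + 1.9| = √(20² + 1.9²) = 20.09
|j20 + 20| = √(20² + 20²) = 28.28
|H(j20)| = 1070 × 20 / (20.09 × 28.28) = 37.661
20 log₁₀(37.661) = 31.52 dB
∠(j20) = 90.00°
∠(j20 + 1.9) = arctan(20/1.9) = 84.57°
∠(j20 + 20) = arctan(20/20) = 45.00°
∠H(j20) = 90.00° − (84.57° + 45.00°) = -39.57°

|H| = 31.5 dB, ∠H = -39.6°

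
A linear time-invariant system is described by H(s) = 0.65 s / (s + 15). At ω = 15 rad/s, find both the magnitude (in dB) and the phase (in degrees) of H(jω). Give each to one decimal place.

|j15| = 15
|j15 + 15| = √(15² + 15²) = 21.21
|H(j15)| = 0.65 × 15 / 21.21 = 0.45962
20 log₁₀(0.45962) = -6.75 dB
∠(j15) = 90.00°
∠(j15 + 15) = arctan(15/15) = 45.00°
∠H(j15) = 90.00° − 45.00° = 45.00°

|H| = -6.8 dB, ∠H = 45.0°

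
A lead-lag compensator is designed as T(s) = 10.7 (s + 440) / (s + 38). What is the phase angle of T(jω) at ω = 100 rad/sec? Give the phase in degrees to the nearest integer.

∠(j100 + 440) = arctan(100/440) = 12.80°
∠(j100 + 38) = arctan(100/38) = 69.19°
∠T(j100) = 12.80° − 69.19° = -56.39°

-56°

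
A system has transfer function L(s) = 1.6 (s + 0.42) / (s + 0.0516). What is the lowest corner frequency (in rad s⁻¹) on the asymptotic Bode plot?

Break frequencies occur at each pole and zero magnitude: 0.0516 rad s⁻¹, 0.42 rad s⁻¹.
The lowest is 0.0516 rad s⁻¹.

0.0516 rad s⁻¹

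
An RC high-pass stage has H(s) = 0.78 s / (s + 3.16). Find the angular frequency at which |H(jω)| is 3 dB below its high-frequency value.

For a single-pole high-pass, the −3 dB point is at the pole: ω = 3.16 rad/s.

3.16 rad/s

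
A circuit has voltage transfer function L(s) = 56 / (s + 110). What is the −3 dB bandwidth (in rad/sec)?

110 rad/sec

For a single-pole low-pass, the −3 dB point is at the pole: ω = 110 rad/sec.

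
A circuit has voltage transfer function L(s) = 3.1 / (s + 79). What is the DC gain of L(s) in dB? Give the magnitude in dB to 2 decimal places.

-28.13 dB

L(0) = 3.1 / 79 = 0.039241
20 log₁₀(0.039241) = -28.125 dB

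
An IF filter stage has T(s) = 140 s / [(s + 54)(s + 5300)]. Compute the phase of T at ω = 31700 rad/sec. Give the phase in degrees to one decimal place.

-80.4 deg

∠(j31700) = 90.00°
∠(j31700 + 54) = arctan(31700/54) = 89.90°
∠(j31700 + 5300) = arctan(31700/5300) = 80.51°
∠T(j31700) = 90.00° − (89.90° + 80.51°) = -80.41°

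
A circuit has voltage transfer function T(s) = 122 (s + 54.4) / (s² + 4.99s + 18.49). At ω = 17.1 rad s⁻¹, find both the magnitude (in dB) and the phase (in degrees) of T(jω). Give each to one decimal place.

|j17.1 + 54.4| = √(17.1² + 54.4²) = 57.02
|(j17.1)² + 4.99(j17.1) + 18.49| = |-273.92 + j85.329| = 286.9
|T(j17.1)| = 122 × 57.02 / 286.9 = 24.249
20 log₁₀(24.249) = 27.69 dB
∠(j17.1 + 54.4) = arctan(17.1/54.4) = 17.45°
∠[(j17.1)² + 4.99(j17.1) + 18.49] = ∠[-273.92 + j85.329] = 162.70°
∠T(j17.1) = 17.45° − 162.70° = -145.25°

|T| = 27.7 dB, ∠T = -145.2 deg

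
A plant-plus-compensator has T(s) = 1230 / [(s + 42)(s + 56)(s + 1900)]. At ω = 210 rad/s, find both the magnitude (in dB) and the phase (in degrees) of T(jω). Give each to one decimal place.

|T| = -97.2 dB, ∠T = -160.1°

|j210 + 42| = √(210² + 42²) = 214.2
|j210 + 56| = √(210² + 56²) = 217.3
|j210 + 1900| = √(210² + 1900²) = 1912
|T(j210)| = 1230 / (214.2 × 217.3 × 1912) = 1.3824e-05
20 log₁₀(1.3824e-05) = -97.19 dB
∠(j210 + 42) = arctan(210/42) = 78.69°
∠(j210 + 56) = arctan(210/56) = 75.07°
∠(j210 + 1900) = arctan(210/1900) = 6.31°
∠T(j210) = − (78.69° + 75.07° + 6.31°) = -160.07°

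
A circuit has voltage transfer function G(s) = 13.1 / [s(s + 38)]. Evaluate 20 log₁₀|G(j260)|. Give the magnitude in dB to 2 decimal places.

-74.35 dB

|j260 + 38| = √(260² + 38²) = 262.8
|j260| = 260
|G(j260)| = 13.1 / (262.8 × 260) = 0.00019175
20 log₁₀(0.00019175) = -74.345 dB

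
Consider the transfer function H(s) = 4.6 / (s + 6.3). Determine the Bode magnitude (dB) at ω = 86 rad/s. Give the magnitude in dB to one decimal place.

|j86 + 6.3| = √(86² + 6.3²) = 86.23
|H(j86)| = 4.6 / 86.23 = 0.053345
20 log₁₀(0.053345) = -25.46 dB

-25.5 dB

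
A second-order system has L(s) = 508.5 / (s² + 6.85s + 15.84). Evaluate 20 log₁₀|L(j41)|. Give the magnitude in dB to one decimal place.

|(j41)² + 6.85(j41) + 15.84| = |-1665.2 + j280.85| = 1689
|L(j41)| = 508.5 / 1689 = 0.30112
20 log₁₀(0.30112) = -10.43 dB

-10.4 dB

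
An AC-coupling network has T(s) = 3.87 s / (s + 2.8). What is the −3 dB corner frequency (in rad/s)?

2.8 rad/s

For a single-pole high-pass, the −3 dB point is at the pole: ω = 2.8 rad/s.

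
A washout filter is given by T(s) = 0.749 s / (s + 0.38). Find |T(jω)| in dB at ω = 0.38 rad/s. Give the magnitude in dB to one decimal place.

-5.5 dB

|j0.38| = 0.38
|j0.38 + 0.38| = √(0.38² + 0.38²) = 0.5374
|T(j0.38)| = 0.749 × 0.38 / 0.5374 = 0.52962
20 log₁₀(0.52962) = -5.52 dB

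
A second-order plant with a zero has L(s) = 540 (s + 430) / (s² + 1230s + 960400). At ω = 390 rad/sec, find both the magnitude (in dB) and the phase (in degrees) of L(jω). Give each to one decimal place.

|L| = -9.5 dB, ∠L = 11.5 deg

|j390 + 430| = √(390² + 430²) = 580.5
|(j390)² + 1230(j390) + 960400| = |8.083e+05 + j4.797e+05| = 9.399e+05
|L(j390)| = 540 × 580.5 / 9.399e+05 = 0.33351
20 log₁₀(0.33351) = -9.54 dB
∠(j390 + 430) = arctan(390/430) = 42.21°
∠[(j390)² + 1230(j390) + 960400] = ∠[8.083e+05 + j4.797e+05] = 30.69°
∠L(j390) = 42.21° − 30.69° = 11.52°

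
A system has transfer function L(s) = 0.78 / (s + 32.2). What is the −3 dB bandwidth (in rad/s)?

For a single-pole low-pass, the −3 dB point is at the pole: ω = 32.2 rad/s.

32.2 rad/s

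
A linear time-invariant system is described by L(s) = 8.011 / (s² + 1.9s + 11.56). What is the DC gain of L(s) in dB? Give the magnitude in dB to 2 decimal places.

L(0) = 8.011 / 11.56 = 0.69299
20 log₁₀(0.69299) = -3.185 dB

-3.19 dB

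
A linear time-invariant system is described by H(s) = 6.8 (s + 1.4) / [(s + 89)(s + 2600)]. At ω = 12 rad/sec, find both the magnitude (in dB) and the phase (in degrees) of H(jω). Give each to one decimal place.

|H| = -69.1 dB, ∠H = 75.4°

|j12 + 1.4| = √(12² + 1.4²) = 12.08
|j12 + 89| = √(12² + 89²) = 89.81
|j12 + 2600| = √(12² + 2600²) = 2600
|H(j12)| = 6.8 × 12.08 / (89.81 × 2600) = 0.00035184
20 log₁₀(0.00035184) = -69.07 dB
∠(j12 + 1.4) = arctan(12/1.4) = 83.35°
∠(j12 + 89) = arctan(12/89) = 7.68°
∠(j12 + 2600) = arctan(12/2600) = 0.26°
∠H(j12) = 83.35° − (7.68° + 0.26°) = 75.40°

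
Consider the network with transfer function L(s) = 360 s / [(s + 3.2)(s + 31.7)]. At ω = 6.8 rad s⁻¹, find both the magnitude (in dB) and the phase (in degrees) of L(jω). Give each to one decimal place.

|j6.8| = 6.8
|j6.8 + 3.2| = √(6.8² + 3.2²) = 7.515
|j6.8 + 31.7| = √(6.8² + 31.7²) = 32.42
|L(j6.8)| = 360 × 6.8 / (7.515 × 32.42) = 10.047
20 log₁₀(10.047) = 20.04 dB
∠(j6.8) = 90.00°
∠(j6.8 + 3.2) = arctan(6.8/3.2) = 64.80°
∠(j6.8 + 31.7) = arctan(6.8/31.7) = 12.11°
∠L(j6.8) = 90.00° − (64.80° + 12.11°) = 13.09°

|L| = 20.0 dB, ∠L = 13.1 deg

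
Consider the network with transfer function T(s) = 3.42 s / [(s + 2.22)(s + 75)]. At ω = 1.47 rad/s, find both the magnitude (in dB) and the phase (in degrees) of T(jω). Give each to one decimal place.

|T| = -32.0 dB, ∠T = 55.4°

|j1.47| = 1.47
|j1.47 + 2.22| = √(1.47² + 2.22²) = 2.663
|j1.47 + 75| = √(1.47² + 75²) = 75.01
|T(j1.47)| = 3.42 × 1.47 / (2.663 × 75.01) = 0.025171
20 log₁₀(0.025171) = -31.98 dB
∠(j1.47) = 90.00°
∠(j1.47 + 2.22) = arctan(1.47/2.22) = 33.51°
∠(j1.47 + 75) = arctan(1.47/75) = 1.12°
∠T(j1.47) = 90.00° − (33.51° + 1.12°) = 55.37°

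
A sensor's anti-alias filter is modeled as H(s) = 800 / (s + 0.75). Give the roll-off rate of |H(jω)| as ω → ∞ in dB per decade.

With 0 zeros and 1 pole, the high-frequency asymptotic slope is 20 × (0 − 1) = -20 dB/decade.

-20 dB/decade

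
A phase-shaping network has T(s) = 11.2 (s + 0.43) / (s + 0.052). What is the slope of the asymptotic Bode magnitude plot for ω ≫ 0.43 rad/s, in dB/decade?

With 1 zero and 1 pole, the high-frequency asymptotic slope is 20 × (1 − 1) = 0 dB/decade.

0 dB/decade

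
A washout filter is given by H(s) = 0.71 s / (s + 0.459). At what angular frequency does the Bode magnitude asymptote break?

0.459 rad/s

The single real pole at s = −0.459 gives a corner at ω = 0.459 rad/s.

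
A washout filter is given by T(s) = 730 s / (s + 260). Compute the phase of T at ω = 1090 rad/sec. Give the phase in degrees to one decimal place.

∠(j1090) = 90.00°
∠(j1090 + 260) = arctan(1090/260) = 76.58°
∠T(j1090) = 90.00° − 76.58° = 13.42°

13.4 deg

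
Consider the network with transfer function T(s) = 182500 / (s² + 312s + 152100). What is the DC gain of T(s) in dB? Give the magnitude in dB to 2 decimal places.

1.58 dB

T(0) = 182500 / 152100 = 1.1999
20 log₁₀(1.1999) = 1.583 dB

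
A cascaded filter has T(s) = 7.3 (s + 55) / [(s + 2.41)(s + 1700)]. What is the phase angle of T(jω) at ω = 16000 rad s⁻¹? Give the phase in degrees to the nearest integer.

-84 deg

∠(j16000 + 55) = arctan(16000/55) = 89.80°
∠(j16000 + 2.41) = arctan(16000/2.41) = 89.99°
∠(j16000 + 1700) = arctan(16000/1700) = 83.94°
∠T(j16000) = 89.80° − (89.99° + 83.94°) = -84.12°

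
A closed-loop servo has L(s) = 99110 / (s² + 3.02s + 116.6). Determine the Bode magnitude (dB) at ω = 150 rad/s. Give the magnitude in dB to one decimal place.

|(j150)² + 3.02(j150) + 116.6| = |-22383 + j453| = 2.239e+04
|L(j150)| = 99110 / 2.239e+04 = 4.4269
20 log₁₀(4.4269) = 12.92 dB

12.9 dB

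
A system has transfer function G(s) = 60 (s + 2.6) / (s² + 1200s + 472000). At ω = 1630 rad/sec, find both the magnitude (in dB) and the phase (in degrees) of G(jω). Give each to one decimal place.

|G| = -29.5 dB, ∠G = -48.3°

|j1630 + 2.6| = √(1630² + 2.6²) = 1630
|(j1630)² + 1200(j1630) + 472000| = |-2.1849e+06 + j1.956e+06| = 2.933e+06
|G(j1630)| = 60 × 1630 / 2.933e+06 = 0.03335
20 log₁₀(0.03335) = -29.54 dB
∠(j1630 + 2.6) = arctan(1630/2.6) = 89.91°
∠[(j1630)² + 1200(j1630) + 472000] = ∠[-2.1849e+06 + j1.956e+06] = 138.16°
∠G(j1630) = 89.91° − 138.16° = -48.26°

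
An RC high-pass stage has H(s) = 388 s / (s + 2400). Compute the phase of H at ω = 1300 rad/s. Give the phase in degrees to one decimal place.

∠(j1300) = 90.00°
∠(j1300 + 2400) = arctan(1300/2400) = 28.44°
∠H(j1300) = 90.00° − 28.44° = 61.56°

61.6°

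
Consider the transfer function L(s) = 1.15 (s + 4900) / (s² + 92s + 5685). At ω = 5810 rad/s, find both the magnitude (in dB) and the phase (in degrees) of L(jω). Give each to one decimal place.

|L| = -71.7 dB, ∠L = -129.2 deg

|j5810 + 4900| = √(5810² + 4900²) = 7600
|(j5810)² + 92(j5810) + 5685| = |-3.375e+07 + j5.3452e+05| = 3.375e+07
|L(j5810)| = 1.15 × 7600 / 3.375e+07 = 0.00025894
20 log₁₀(0.00025894) = -71.74 dB
∠(j5810 + 4900) = arctan(5810/4900) = 49.86°
∠[(j5810)² + 92(j5810) + 5685] = ∠[-3.375e+07 + j5.3452e+05] = 179.09°
∠L(j5810) = 49.86° − 179.09° = -129.24°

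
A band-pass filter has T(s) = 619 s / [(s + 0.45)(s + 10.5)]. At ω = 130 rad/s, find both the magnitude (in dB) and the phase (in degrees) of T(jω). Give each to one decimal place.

|j130| = 130
|j130 + 0.45| = √(130² + 0.45²) = 130
|j130 + 10.5| = √(130² + 10.5²) = 130.4
|T(j130)| = 619 × 130 / (130 × 130.4) = 4.7461
20 log₁₀(4.7461) = 13.53 dB
∠(j130) = 90.00°
∠(j130 + 0.45) = arctan(130/0.45) = 89.80°
∠(j130 + 10.5) = arctan(130/10.5) = 85.38°
∠T(j130) = 90.00° − (89.80° + 85.38°) = -85.18°

|T| = 13.5 dB, ∠T = -85.2°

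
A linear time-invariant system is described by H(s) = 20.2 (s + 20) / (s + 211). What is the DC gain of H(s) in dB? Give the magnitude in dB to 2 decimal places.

5.64 dB

H(0) = 20.2 × 20 / 211 = 1.9147
20 log₁₀(1.9147) = 5.642 dB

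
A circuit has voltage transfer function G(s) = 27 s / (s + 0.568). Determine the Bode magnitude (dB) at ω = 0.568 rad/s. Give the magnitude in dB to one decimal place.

|j0.568| = 0.568
|j0.568 + 0.568| = √(0.568² + 0.568²) = 0.8033
|G(j0.568)| = 27 × 0.568 / 0.8033 = 19.092
20 log₁₀(19.092) = 25.62 dB

25.6 dB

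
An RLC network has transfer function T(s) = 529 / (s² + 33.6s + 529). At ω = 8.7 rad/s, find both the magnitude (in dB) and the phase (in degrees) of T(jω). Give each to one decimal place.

|(j8.7)² + 33.6(j8.7) + 529| = |453.31 + j292.32| = 539.4
|T(j8.7)| = 529 / 539.4 = 0.98074
20 log₁₀(0.98074) = -0.17 dB
∠[(j8.7)² + 33.6(j8.7) + 529] = ∠[453.31 + j292.32] = 32.82°
∠T(j8.7) = −32.82° = -32.82°

|T| = -0.2 dB, ∠T = -32.8 deg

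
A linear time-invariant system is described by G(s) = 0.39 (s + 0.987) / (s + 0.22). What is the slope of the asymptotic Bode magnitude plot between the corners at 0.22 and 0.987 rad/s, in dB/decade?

In this band the factors already past their corner are: pole at 0.22; net slope = -20 dB/decade.

-20 dB/decade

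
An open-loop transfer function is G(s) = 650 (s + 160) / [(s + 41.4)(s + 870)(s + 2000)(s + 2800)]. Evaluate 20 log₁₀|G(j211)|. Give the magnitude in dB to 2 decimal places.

|j211 + 160| = √(211² + 160²) = 264.8
|j211 + 41.4| = √(211² + 41.4²) = 215
|j211 + 870| = √(211² + 870²) = 895.2
|j211 + 2000| = √(211² + 2000²) = 2011
|j211 + 2800| = √(211² + 2800²) = 2808
|G(j211)| = 650 × 264.8 / (215 × 895.2 × 2011 × 2808) = 1.5834e-07
20 log₁₀(1.5834e-07) = -136.008 dB

-136.01 dB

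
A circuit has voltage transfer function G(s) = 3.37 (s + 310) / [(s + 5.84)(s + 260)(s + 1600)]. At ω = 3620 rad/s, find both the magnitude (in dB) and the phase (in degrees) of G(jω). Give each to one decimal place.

|G| = -132.6 dB, ∠G = -156.8°

|j3620 + 310| = √(3620² + 310²) = 3633
|j3620 + 5.84| = √(3620² + 5.84²) = 3620
|j3620 + 260| = √(3620² + 260²) = 3629
|j3620 + 1600| = √(3620² + 1600²) = 3958
|G(j3620)| = 3.37 × 3633 / (3620 × 3629 × 3958) = 2.3547e-07
20 log₁₀(2.3547e-07) = -132.56 dB
∠(j3620 + 310) = arctan(3620/310) = 85.11°
∠(j3620 + 5.84) = arctan(3620/5.84) = 89.91°
∠(j3620 + 260) = arctan(3620/260) = 85.89°
∠(j3620 + 1600) = arctan(3620/1600) = 66.16°
∠G(j3620) = 85.11° − (89.91° + 85.89° + 66.16°) = -156.85°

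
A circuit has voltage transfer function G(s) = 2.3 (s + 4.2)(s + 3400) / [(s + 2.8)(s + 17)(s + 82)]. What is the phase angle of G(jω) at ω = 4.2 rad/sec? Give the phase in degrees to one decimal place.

∠(j4.2 + 4.2) = arctan(4.2/4.2) = 45.00°
∠(j4.2 + 3400) = arctan(4.2/3400) = 0.07°
∠(j4.2 + 2.8) = arctan(4.2/2.8) = 56.31°
∠(j4.2 + 17) = arctan(4.2/17) = 13.88°
∠(j4.2 + 82) = arctan(4.2/82) = 2.93°
∠G(j4.2) = 45.00° + 0.07° − (56.31° + 13.88° + 2.93°) = -28.05°

-28.0°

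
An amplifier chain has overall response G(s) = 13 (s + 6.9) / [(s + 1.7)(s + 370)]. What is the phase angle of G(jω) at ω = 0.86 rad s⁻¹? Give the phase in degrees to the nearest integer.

∠(j0.86 + 6.9) = arctan(0.86/6.9) = 7.10°
∠(j0.86 + 1.7) = arctan(0.86/1.7) = 26.83°
∠(j0.86 + 370) = arctan(0.86/370) = 0.13°
∠G(j0.86) = 7.10° − (26.83° + 0.13°) = -19.86°

-20 deg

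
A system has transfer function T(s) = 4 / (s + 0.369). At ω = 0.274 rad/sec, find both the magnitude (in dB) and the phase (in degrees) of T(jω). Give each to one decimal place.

|T| = 18.8 dB, ∠T = -36.6°

|j0.274 + 0.369| = √(0.274² + 0.369²) = 0.4596
|T(j0.274)| = 4 / 0.4596 = 8.7031
20 log₁₀(8.7031) = 18.79 dB
∠(j0.274 + 0.369) = arctan(0.274/0.369) = 36.60°
∠T(j0.274) = −36.60° = -36.60°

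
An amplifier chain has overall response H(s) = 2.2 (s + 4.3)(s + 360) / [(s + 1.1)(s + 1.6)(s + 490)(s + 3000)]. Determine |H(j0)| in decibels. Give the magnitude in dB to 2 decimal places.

H(0) = 2.2 × 4.3 × 360 / (1.1 × 1.6 × 490 × 3000) = 0.0013163
20 log₁₀(0.0013163) = -57.613 dB

-57.61 dB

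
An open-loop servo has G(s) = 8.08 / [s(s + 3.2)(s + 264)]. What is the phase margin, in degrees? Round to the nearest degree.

90 deg

Gain crossover: |G(jω)| = 1 at ω ≈ 0.00956 rad/sec.
∠G(j0.00956) = −90° − arctan(0.00956/3.2) − arctan(0.00956/264) ≈ -90.17°
PM = 180° + (-90.17°) = 89.83°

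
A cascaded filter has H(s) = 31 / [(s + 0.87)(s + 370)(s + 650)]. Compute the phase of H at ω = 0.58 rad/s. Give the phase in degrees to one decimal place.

∠(j0.58 + 0.87) = arctan(0.58/0.87) = 33.69°
∠(j0.58 + 370) = arctan(0.58/370) = 0.09°
∠(j0.58 + 650) = arctan(0.58/650) = 0.05°
∠H(j0.58) = − (33.69° + 0.09° + 0.05°) = -33.83°

-33.8°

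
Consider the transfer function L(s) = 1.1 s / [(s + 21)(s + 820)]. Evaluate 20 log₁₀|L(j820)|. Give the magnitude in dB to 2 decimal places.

|j820| = 820
|j820 + 21| = √(820² + 21²) = 820.3
|j820 + 820| = √(820² + 820²) = 1160
|L(j820)| = 1.1 × 820 / (820.3 × 1160) = 0.00094825
20 log₁₀(0.00094825) = -60.462 dB

-60.46 dB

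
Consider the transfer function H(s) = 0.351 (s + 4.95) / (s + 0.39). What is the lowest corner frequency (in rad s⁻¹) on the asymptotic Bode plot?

Break frequencies occur at each pole and zero magnitude: 0.39 rad s⁻¹, 4.95 rad s⁻¹.
The lowest is 0.39 rad s⁻¹.

0.39 rad s⁻¹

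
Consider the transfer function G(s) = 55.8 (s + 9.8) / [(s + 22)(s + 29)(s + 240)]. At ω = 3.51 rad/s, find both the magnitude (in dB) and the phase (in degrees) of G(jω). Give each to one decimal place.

|G| = -48.6 dB, ∠G = 2.9°

|j3.51 + 9.8| = √(3.51² + 9.8²) = 10.41
|j3.51 + 22| = √(3.51² + 22²) = 22.28
|j3.51 + 29| = √(3.51² + 29²) = 29.21
|j3.51 + 240| = √(3.51² + 240²) = 240
|G(j3.51)| = 55.8 × 10.41 / (22.28 × 29.21 × 240) = 0.0037186
20 log₁₀(0.0037186) = -48.59 dB
∠(j3.51 + 9.8) = arctan(3.51/9.8) = 19.71°
∠(j3.51 + 22) = arctan(3.51/22) = 9.06°
∠(j3.51 + 29) = arctan(3.51/29) = 6.90°
∠(j3.51 + 240) = arctan(3.51/240) = 0.84°
∠G(j3.51) = 19.71° − (9.06° + 6.90° + 0.84°) = 2.90°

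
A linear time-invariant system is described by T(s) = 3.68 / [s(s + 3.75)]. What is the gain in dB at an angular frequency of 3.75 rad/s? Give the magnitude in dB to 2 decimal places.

|j3.75 + 3.75| = √(3.75² + 3.75²) = 5.303
|j3.75| = 3.75
|T(j3.75)| = 3.68 / (5.303 × 3.75) = 0.18504
20 log₁₀(0.18504) = -14.655 dB

-14.65 dB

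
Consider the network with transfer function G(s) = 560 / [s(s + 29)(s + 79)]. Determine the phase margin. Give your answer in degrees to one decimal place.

Gain crossover: |G(jω)| = 1 at ω ≈ 0.244 rad s⁻¹.
∠G(j0.244) = −90° − arctan(0.244/29) − arctan(0.244/79) ≈ -90.66°
PM = 180° + (-90.66°) = 89.34°

89.3 deg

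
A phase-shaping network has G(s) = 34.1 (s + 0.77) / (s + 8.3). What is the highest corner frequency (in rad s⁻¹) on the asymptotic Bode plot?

Break frequencies occur at each pole and zero magnitude: 0.77 rad s⁻¹, 8.3 rad s⁻¹.
The highest is 8.3 rad s⁻¹.

8.3 rad s⁻¹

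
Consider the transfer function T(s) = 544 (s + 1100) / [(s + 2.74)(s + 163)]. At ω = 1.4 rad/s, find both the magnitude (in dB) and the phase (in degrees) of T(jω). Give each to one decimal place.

|j1.4 + 1100| = √(1.4² + 1100²) = 1100
|j1.4 + 2.74| = √(1.4² + 2.74²) = 3.077
|j1.4 + 163| = √(1.4² + 163²) = 163
|T(j1.4)| = 544 × 1100 / (3.077 × 163) = 1193.1
20 log₁₀(1193.1) = 61.53 dB
∠(j1.4 + 1100) = arctan(1.4/1100) = 0.07°
∠(j1.4 + 2.74) = arctan(1.4/2.74) = 27.06°
∠(j1.4 + 163) = arctan(1.4/163) = 0.49°
∠T(j1.4) = 0.07° − (27.06° + 0.49°) = -27.48°

|T| = 61.5 dB, ∠T = -27.5°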